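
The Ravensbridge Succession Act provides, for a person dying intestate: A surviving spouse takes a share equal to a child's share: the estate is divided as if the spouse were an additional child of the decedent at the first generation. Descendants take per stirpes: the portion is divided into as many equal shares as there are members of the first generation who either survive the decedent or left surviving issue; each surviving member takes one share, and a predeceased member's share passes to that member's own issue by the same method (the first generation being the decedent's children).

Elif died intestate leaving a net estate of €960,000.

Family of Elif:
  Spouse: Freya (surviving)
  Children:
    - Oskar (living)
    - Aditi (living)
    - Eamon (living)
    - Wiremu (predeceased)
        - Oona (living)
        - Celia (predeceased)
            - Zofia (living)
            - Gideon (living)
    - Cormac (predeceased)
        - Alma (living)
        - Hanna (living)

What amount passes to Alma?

The spouse counts as an additional share at the children's level, so there are 6 primary shares of €160,000. Freya takes one such share (€160,000).
The children's combined portion (€800,000) is divided into 5 shares of €160,000: Oskar, Aditi, and Eamon each take €160,000; Wiremu's €160,000 share passes to Wiremu's issue; Cormac's €160,000 share passes to Cormac's issue.
Wiremu's share (€160,000) is divided into 2 shares of €80,000: Oona takes €80,000; Celia's €80,000 share passes to Celia's issue.
Celia's share (€80,000) is divided into 2 shares of €40,000: Zofia and Gideon each take €40,000.
Cormac's share (€160,000) is divided into 2 shares of €80,000: Alma and Hanna each take €80,000.

Alma receives €80,000.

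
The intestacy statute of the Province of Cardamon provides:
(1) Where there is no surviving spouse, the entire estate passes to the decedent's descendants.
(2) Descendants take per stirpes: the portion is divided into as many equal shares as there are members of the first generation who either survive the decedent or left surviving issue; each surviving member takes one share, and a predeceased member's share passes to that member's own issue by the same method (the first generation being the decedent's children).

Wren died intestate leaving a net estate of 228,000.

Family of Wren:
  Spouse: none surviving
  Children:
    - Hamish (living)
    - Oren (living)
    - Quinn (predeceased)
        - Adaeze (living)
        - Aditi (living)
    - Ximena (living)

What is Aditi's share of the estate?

Aditi receives 28,500.

The entire 228,000 passes to the descendants.
That amount (228,000) is divided into 4 shares of 57,000: Hamish, Oren, and Ximena each take 57,000; Quinn's 57,000 share passes to Quinn's issue.
Quinn's share (57,000) is divided into 2 shares of 28,500: Adaeze and Aditi each take 28,500.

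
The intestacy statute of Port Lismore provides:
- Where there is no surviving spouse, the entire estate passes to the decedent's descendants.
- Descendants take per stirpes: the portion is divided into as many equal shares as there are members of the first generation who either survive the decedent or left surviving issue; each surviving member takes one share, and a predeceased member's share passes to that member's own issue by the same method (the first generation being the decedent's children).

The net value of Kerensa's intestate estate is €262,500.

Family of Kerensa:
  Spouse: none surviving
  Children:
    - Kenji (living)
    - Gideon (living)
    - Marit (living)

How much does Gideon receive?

Gideon receives €87,500.

The entire €262,500 passes to the descendants.
That amount (€262,500) is divided into 3 shares of €87,500: Kenji, Gideon, and Marit each take €87,500.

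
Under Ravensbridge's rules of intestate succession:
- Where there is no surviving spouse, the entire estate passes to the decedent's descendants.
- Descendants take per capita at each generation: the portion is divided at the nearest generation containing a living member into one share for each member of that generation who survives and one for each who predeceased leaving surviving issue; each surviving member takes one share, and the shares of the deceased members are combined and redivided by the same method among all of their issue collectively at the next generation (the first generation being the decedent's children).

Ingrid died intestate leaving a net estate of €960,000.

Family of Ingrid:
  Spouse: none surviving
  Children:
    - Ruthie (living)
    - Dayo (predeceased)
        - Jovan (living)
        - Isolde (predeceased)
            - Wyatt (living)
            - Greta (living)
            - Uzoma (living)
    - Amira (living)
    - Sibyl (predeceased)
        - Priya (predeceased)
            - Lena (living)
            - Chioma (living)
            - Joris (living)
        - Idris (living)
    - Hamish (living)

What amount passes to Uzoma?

Uzoma receives €32,000.

The entire €960,000 passes to the descendants.
That amount (€960,000) is divided at the children's generation into 5 shares of €192,000. Ruthie, Amira, and Hamish each take €192,000. The 2 shares of the deceased (Dayo and Sibyl) are combined into a pool of €384,000.
That pool (€384,000) is divided at the grandchildren's generation into 4 shares of €96,000. Jovan and Idris each take €96,000. The 2 shares of the deceased (Isolde and Priya) are combined into a pool of €192,000.
That pool (€192,000) is divided at the great-grandchildren's generation equally among Wyatt, Greta, Uzoma, Lena, Chioma, and Joris: €32,000 each.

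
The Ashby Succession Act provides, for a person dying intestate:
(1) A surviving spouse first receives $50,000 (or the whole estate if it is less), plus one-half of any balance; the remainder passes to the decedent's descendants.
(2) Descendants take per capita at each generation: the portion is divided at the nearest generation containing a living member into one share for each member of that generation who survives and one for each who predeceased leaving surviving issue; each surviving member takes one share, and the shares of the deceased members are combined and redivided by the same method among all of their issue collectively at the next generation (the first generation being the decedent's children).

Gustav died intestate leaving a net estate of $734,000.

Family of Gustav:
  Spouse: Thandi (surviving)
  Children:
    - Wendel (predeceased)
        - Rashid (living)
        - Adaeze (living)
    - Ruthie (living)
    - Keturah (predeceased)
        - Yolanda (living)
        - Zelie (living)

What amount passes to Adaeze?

Adaeze receives $57,000.

Thandi first takes $50,000, leaving a balance of $684,000. Thandi then takes one-half of the balance ($342,000), for a total of $392,000. The remaining $342,000 passes to the descendants.
The descendants' portion ($342,000) is divided at the children's generation into 3 shares of $114,000. Ruthie takes $114,000. The 2 shares of the deceased (Wendel and Keturah) are combined into a pool of $228,000.
That pool ($228,000) is divided at the grandchildren's generation equally among Rashid, Adaeze, Yolanda, and Zelie: $57,000 each.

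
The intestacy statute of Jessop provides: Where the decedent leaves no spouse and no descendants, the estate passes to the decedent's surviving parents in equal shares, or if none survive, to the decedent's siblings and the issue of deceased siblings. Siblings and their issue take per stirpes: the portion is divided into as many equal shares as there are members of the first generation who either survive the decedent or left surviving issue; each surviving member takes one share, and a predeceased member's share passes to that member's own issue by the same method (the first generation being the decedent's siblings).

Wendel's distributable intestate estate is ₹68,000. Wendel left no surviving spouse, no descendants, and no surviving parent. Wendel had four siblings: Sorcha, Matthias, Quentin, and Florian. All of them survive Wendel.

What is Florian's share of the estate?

Florian receives ₹17,000.

The entire ₹68,000 passes to the siblings and their issue.
That amount (₹68,000) is divided into 4 shares of ₹17,000: Sorcha, Matthias, Quentin, and Florian each take ₹17,000.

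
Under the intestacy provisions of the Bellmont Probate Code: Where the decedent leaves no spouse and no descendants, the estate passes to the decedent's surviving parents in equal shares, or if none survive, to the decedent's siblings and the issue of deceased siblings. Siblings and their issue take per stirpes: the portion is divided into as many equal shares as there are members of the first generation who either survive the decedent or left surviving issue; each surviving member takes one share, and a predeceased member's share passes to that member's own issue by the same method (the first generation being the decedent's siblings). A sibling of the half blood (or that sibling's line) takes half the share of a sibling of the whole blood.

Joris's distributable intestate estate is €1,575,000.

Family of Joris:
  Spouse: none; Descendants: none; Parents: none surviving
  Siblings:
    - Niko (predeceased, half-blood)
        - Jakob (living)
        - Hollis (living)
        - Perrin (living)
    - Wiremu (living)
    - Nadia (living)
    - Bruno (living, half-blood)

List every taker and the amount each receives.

The entire €1,575,000 passes to the siblings and their issue.
Counting each half-blood sibling's line as half a unit, there are 3 units in €1,575,000, so one unit is €525,000. Whole-blood lines (Wiremu and Nadia) take €525,000 each; half-blood lines (Niko and Bruno) take €262,500 each.
Niko's share (€262,500) is divided into 3 shares of €87,500: Jakob, Hollis, and Perrin each take €87,500.

Jakob: €87,500; Hollis: €87,500; Perrin: €87,500; Wiremu: €525,000; Nadia: €525,000; Bruno: €262,500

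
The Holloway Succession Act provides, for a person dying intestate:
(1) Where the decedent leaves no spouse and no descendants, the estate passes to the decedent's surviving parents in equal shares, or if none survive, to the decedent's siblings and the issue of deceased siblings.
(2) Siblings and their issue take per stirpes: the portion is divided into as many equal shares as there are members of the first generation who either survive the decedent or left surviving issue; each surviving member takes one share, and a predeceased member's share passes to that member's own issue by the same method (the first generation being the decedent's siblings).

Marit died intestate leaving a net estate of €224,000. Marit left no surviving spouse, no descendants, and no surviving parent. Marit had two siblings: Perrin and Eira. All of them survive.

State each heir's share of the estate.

The entire €224,000 passes to the siblings and their issue.
That amount (€224,000) is divided into 2 shares of €112,000: Perrin and Eira each take €112,000.

Perrin: €112,000; Eira: €112,000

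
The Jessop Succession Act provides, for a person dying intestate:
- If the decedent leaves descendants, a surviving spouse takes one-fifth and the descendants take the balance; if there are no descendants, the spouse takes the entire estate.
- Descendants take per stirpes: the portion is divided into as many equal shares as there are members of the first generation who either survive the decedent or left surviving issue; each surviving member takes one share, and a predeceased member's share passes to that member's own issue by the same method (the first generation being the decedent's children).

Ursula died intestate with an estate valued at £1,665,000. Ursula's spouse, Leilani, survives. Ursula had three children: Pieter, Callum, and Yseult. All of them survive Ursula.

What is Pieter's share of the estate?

Leilani takes one-fifth of £1,665,000 = £333,000. The remaining £1,332,000 passes to the descendants.
The descendants' portion (£1,332,000) is divided into 3 shares of £444,000: Pieter, Callum, and Yseult each take £444,000.

Pieter receives £444,000.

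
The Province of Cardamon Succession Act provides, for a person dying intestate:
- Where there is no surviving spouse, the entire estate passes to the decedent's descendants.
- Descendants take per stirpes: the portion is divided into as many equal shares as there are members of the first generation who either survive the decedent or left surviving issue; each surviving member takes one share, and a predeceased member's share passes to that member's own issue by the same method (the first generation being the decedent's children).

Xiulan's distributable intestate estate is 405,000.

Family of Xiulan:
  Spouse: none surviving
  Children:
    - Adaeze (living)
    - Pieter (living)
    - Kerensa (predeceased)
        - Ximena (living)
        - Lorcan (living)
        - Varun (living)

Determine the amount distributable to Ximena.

Ximena receives 45,000.

The entire 405,000 passes to the descendants.
That amount (405,000) is divided into 3 shares of 135,000: Adaeze and Pieter each take 135,000; Kerensa's 135,000 share passes to Kerensa's issue.
Kerensa's share (135,000) is divided into 3 shares of 45,000: Ximena, Lorcan, and Varun each take 45,000.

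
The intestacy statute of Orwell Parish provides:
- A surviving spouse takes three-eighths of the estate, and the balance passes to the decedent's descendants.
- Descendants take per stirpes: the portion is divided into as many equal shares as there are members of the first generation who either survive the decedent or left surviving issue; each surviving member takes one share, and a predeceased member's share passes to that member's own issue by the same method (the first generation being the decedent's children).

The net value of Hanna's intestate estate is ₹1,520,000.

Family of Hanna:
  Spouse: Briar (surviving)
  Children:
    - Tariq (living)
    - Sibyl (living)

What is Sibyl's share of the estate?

Briar takes three-eighths of ₹1,520,000 = ₹570,000. The remaining ₹950,000 passes to the descendants.
The descendants' portion (₹950,000) is divided into 2 shares of ₹475,000: Tariq and Sibyl each take ₹475,000.

Sibyl receives ₹475,000.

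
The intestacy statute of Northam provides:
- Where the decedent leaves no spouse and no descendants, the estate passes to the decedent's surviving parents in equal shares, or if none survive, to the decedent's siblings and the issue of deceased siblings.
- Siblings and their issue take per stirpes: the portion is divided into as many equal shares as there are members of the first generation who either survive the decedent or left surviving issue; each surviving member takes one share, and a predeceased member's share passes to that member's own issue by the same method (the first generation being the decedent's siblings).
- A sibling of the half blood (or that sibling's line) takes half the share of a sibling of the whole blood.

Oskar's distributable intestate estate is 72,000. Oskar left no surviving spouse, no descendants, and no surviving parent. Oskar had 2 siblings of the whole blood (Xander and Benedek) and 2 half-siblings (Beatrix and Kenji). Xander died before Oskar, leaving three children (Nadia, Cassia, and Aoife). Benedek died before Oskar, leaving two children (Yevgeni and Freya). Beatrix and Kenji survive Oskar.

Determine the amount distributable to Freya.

The entire 72,000 passes to the siblings and their issue.
Counting each half-blood sibling's line as half a unit, there are 3 units in 72,000, so one unit is 24,000. Whole-blood lines (Xander and Benedek) take 24,000 each; half-blood lines (Beatrix and Kenji) take 12,000 each.
Xander's share (24,000) is divided into 3 shares of 8,000: Nadia, Cassia, and Aoife each take 8,000.
Benedek's share (24,000) is divided into 2 shares of 12,000: Yevgeni and Freya each take 12,000.

Freya receives 12,000.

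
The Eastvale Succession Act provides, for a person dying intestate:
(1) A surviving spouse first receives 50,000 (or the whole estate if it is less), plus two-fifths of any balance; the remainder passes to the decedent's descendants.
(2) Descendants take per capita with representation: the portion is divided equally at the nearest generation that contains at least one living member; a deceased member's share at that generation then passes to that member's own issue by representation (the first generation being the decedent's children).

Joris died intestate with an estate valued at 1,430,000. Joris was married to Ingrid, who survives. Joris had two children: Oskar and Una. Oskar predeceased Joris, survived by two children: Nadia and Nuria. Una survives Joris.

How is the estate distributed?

Ingrid: 602,000; Nadia: 207,000; Nuria: 207,000; Una: 414,000

Ingrid first takes 50,000, leaving a balance of 1,380,000. Ingrid then takes two-fifths of the balance (552,000), for a total of 602,000. The remaining 828,000 passes to the descendants.
The descendants' portion (828,000) is divided into 2 shares of 414,000: Una takes 414,000; Oskar's 414,000 share passes to Oskar's issue.
Oskar's share (414,000) is divided into 2 shares of 207,000: Nadia and Nuria each take 207,000.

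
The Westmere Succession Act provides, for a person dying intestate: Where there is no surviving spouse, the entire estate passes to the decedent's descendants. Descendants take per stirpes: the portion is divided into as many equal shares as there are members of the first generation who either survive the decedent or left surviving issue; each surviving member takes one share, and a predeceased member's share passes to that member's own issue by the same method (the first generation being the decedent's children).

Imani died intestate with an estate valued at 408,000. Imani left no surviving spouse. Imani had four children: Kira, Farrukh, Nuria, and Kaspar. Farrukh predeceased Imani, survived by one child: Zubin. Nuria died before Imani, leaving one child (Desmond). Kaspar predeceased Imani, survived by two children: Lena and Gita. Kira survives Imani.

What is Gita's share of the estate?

Gita receives 51,000.

The entire 408,000 passes to the descendants.
That amount (408,000) is divided into 4 shares of 102,000: Kira takes 102,000; Farrukh's 102,000 share passes to Farrukh's issue; Nuria's 102,000 share passes to Nuria's issue; Kaspar's 102,000 share passes to Kaspar's issue.
Farrukh's share (102,000) passes entirely to Zubin.
Nuria's share (102,000) passes entirely to Desmond.
Kaspar's share (102,000) is divided into 2 shares of 51,000: Lena and Gita each take 51,000.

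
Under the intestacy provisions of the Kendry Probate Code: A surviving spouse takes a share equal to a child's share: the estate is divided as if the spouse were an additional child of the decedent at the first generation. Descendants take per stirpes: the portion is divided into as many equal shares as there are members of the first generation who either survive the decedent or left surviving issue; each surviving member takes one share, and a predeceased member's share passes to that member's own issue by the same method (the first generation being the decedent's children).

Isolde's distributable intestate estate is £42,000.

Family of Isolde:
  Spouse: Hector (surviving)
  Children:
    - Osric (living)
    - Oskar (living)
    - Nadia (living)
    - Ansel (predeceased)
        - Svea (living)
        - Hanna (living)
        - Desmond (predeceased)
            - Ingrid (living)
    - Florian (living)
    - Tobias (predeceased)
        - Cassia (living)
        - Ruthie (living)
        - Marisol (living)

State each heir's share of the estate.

The spouse counts as an additional share at the children's level, so there are 7 primary shares of £6,000. Hector takes one such share (£6,000).
The children's combined portion (£36,000) is divided into 6 shares of £6,000: Osric, Oskar, Nadia, and Florian each take £6,000; Ansel's £6,000 share passes to Ansel's issue; Tobias's £6,000 share passes to Tobias's issue.
Ansel's share (£6,000) is divided into 3 shares of £2,000: Svea and Hanna each take £2,000; Desmond's £2,000 share passes to Desmond's issue.
Desmond's share (£2,000) passes entirely to Ingrid.
Tobias's share (£6,000) is divided into 3 shares of £2,000: Cassia, Ruthie, and Marisol each take £2,000.

Hector: £6,000; Osric: £6,000; Oskar: £6,000; Nadia: £6,000; Svea: £2,000; Hanna: £2,000; Ingrid: £2,000; Florian: £6,000; Cassia: £2,000; Ruthie: £2,000; Marisol: £2,000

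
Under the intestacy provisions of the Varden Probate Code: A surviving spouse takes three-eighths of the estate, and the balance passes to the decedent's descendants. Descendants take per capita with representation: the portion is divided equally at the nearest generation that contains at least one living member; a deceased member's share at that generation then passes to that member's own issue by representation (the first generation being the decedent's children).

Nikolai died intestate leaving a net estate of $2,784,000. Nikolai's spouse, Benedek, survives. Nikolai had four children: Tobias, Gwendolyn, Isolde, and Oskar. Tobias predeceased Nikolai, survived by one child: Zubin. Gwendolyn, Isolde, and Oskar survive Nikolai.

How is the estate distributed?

Benedek takes three-eighths of $2,784,000 = $1,044,000. The remaining $1,740,000 passes to the descendants.
The descendants' portion ($1,740,000) is divided into 4 shares of $435,000: Gwendolyn, Isolde, and Oskar each take $435,000; Tobias's $435,000 share passes to Tobias's issue.
Tobias's share ($435,000) passes entirely to Zubin.

Benedek: $1,044,000; Zubin: $435,000; Gwendolyn: $435,000; Isolde: $435,000; Oskar: $435,000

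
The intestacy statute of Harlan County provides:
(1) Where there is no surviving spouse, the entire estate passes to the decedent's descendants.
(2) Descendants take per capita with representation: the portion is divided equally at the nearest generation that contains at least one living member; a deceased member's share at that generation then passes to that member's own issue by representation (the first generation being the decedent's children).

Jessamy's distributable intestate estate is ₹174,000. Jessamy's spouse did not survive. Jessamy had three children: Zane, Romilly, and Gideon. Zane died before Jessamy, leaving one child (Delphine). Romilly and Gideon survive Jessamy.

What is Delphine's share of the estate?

Delphine receives ₹58,000.

The entire ₹174,000 passes to the descendants.
That amount (₹174,000) is divided into 3 shares of ₹58,000: Romilly and Gideon each take ₹58,000; Zane's ₹58,000 share passes to Zane's issue.
Zane's share (₹58,000) passes entirely to Delphine.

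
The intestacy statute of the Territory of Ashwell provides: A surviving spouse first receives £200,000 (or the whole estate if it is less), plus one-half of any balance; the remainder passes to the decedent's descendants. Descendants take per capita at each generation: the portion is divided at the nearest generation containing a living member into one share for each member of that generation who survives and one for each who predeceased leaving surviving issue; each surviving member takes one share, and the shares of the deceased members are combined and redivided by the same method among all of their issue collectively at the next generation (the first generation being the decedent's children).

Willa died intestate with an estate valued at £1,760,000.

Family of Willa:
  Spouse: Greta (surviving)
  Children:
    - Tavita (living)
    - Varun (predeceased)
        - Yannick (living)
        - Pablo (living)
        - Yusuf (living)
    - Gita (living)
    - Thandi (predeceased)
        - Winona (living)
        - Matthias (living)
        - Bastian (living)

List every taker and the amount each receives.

Greta: £980,000; Tavita: £195,000; Yannick: £65,000; Pablo: £65,000; Yusuf: £65,000; Gita: £195,000; Winona: £65,000; Matthias: £65,000; Bastian: £65,000

Greta first takes £200,000, leaving a balance of £1,560,000. Greta then takes one-half of the balance (£780,000), for a total of £980,000. The remaining £780,000 passes to the descendants.
The descendants' portion (£780,000) is divided at the children's generation into 4 shares of £195,000. Tavita and Gita each take £195,000. The 2 shares of the deceased (Varun and Thandi) are combined into a pool of £390,000.
That pool (£390,000) is divided at the grandchildren's generation equally among Yannick, Pablo, Yusuf, Winona, Matthias, and Bastian: £65,000 each.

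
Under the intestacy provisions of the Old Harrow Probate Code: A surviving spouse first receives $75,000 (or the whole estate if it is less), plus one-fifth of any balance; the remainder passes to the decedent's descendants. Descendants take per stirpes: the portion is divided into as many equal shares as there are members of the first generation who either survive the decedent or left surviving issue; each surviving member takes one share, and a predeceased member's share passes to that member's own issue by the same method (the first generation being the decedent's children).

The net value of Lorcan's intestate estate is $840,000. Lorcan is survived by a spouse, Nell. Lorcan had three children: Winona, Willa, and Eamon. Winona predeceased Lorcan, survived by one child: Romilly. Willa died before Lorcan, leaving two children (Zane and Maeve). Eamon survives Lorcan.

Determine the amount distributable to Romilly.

Nell first takes $75,000, leaving a balance of $765,000. Nell then takes one-fifth of the balance ($153,000), for a total of $228,000. The remaining $612,000 passes to the descendants.
The descendants' portion ($612,000) is divided into 3 shares of $204,000: Eamon takes $204,000; Winona's $204,000 share passes to Winona's issue; Willa's $204,000 share passes to Willa's issue.
Winona's share ($204,000) passes entirely to Romilly.
Willa's share ($204,000) is divided into 2 shares of $102,000: Zane and Maeve each take $102,000.

Romilly receives $204,000.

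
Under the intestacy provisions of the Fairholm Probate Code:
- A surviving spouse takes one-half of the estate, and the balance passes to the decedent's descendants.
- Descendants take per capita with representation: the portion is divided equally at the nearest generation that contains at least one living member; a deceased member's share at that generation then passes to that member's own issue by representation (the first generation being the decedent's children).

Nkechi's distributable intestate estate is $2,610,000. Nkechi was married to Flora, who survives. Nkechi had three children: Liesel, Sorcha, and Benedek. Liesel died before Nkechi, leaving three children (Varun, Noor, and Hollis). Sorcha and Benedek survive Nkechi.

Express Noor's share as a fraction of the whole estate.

Noor receives 1/18 of the estate.

Flora takes one-half of $2,610,000 = $1,305,000. The remaining $1,305,000 passes to the descendants.
The descendants' portion ($1,305,000) is divided into 3 shares of $435,000: Sorcha and Benedek each take $435,000; Liesel's $435,000 share passes to Liesel's issue.
Liesel's share ($435,000) is divided into 3 shares of $145,000: Varun, Noor, and Hollis each take $145,000.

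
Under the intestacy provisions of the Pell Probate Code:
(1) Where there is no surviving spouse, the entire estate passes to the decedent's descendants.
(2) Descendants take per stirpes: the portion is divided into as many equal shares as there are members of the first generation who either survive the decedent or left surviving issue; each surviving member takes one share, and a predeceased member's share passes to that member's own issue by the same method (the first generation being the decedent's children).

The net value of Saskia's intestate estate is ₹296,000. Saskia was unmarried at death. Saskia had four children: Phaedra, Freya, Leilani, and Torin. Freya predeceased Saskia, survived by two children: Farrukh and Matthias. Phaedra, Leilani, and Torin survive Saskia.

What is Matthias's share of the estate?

Matthias receives ₹37,000.

The entire ₹296,000 passes to the descendants.
That amount (₹296,000) is divided into 4 shares of ₹74,000: Phaedra, Leilani, and Torin each take ₹74,000; Freya's ₹74,000 share passes to Freya's issue.
Freya's share (₹74,000) is divided into 2 shares of ₹37,000: Farrukh and Matthias each take ₹37,000.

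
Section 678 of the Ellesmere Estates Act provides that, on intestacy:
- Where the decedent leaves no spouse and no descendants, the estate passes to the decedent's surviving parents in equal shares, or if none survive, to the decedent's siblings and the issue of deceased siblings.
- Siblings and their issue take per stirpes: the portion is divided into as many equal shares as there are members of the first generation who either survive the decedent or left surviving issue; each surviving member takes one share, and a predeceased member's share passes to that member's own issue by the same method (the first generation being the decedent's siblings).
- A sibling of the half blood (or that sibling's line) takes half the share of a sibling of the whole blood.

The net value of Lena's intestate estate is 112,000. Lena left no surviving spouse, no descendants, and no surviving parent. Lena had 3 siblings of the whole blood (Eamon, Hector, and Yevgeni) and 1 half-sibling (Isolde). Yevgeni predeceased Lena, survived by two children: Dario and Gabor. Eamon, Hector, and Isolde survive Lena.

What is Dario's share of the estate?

The entire 112,000 passes to the siblings and their issue.
Counting each half-blood sibling's line as half a unit, there are 7/2 units in 112,000, so one unit is 32,000. Whole-blood lines (Eamon, Hector, and Yevgeni) take 32,000 each; half-blood lines (Isolde) take 16,000 each.
Yevgeni's share (32,000) is divided into 2 shares of 16,000: Dario and Gabor each take 16,000.

Dario receives 16,000.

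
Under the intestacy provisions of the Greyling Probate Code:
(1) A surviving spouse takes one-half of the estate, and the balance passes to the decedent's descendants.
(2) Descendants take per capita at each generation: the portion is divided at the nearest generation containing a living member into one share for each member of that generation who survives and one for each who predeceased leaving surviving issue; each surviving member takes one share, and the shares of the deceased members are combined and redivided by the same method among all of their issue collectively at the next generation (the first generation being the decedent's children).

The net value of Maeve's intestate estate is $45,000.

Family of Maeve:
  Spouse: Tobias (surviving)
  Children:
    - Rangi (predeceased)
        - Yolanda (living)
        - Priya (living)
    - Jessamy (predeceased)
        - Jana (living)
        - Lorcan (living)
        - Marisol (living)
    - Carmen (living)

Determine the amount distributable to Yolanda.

Tobias takes one-half of $45,000 = $22,500. The remaining $22,500 passes to the descendants.
The descendants' portion ($22,500) is divided at the children's generation into 3 shares of $7,500. Carmen takes $7,500. The 2 shares of the deceased (Rangi and Jessamy) are combined into a pool of $15,000.
That pool ($15,000) is divided at the grandchildren's generation equally among Yolanda, Priya, Jana, Lorcan, and Marisol: $3,000 each.

Yolanda receives $3,000.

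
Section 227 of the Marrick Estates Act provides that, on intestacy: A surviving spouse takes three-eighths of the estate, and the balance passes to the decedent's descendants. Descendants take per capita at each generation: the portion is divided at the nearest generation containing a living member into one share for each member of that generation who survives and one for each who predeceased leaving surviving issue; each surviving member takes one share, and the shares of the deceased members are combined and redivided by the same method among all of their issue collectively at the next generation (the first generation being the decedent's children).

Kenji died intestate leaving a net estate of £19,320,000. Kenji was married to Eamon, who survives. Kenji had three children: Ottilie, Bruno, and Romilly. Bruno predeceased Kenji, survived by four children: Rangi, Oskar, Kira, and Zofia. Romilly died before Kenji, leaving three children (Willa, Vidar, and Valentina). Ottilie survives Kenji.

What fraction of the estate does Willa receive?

Eamon takes three-eighths of £19,320,000 = £7,245,000. The remaining £12,075,000 passes to the descendants.
The descendants' portion (£12,075,000) is divided at the children's generation into 3 shares of £4,025,000. Ottilie takes £4,025,000. The 2 shares of the deceased (Bruno and Romilly) are combined into a pool of £8,050,000.
That pool (£8,050,000) is divided at the grandchildren's generation equally among Rangi, Oskar, Kira, Zofia, Willa, Vidar, and Valentina: £1,150,000 each.

Willa receives 5/84 of the estate.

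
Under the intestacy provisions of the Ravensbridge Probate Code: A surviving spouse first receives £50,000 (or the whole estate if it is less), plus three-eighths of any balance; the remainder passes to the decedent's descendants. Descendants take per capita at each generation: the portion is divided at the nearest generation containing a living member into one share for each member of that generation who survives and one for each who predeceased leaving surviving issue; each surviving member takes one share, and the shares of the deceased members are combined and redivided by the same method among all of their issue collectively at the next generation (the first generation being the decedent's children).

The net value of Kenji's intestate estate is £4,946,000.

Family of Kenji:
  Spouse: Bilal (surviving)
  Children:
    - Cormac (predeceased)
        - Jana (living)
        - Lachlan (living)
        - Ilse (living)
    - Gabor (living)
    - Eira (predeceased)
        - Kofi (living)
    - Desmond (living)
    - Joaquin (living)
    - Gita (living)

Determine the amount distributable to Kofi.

Kofi receives £255,000.

Bilal first takes £50,000, leaving a balance of £4,896,000. Bilal then takes three-eighths of the balance (£1,836,000), for a total of £1,886,000. The remaining £3,060,000 passes to the descendants.
The descendants' portion (£3,060,000) is divided at the children's generation into 6 shares of £510,000. Gabor, Desmond, Joaquin, and Gita each take £510,000. The 2 shares of the deceased (Cormac and Eira) are combined into a pool of £1,020,000.
That pool (£1,020,000) is divided at the grandchildren's generation equally among Jana, Lachlan, Ilse, and Kofi: £255,000 each.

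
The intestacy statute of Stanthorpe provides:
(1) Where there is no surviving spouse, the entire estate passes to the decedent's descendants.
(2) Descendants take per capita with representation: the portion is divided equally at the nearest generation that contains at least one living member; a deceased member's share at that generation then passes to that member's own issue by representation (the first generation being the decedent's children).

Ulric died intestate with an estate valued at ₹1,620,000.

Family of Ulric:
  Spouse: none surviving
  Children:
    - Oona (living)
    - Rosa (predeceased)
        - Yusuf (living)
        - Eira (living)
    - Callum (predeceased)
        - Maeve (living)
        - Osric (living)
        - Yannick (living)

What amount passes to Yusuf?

Yusuf receives ₹270,000.

The entire ₹1,620,000 passes to the descendants.
That amount (₹1,620,000) is divided into 3 shares of ₹540,000: Oona takes ₹540,000; Rosa's ₹540,000 share passes to Rosa's issue; Callum's ₹540,000 share passes to Callum's issue.
Rosa's share (₹540,000) is divided into 2 shares of ₹270,000: Yusuf and Eira each take ₹270,000.
Callum's share (₹540,000) is divided into 3 shares of ₹180,000: Maeve, Osric, and Yannick each take ₹180,000.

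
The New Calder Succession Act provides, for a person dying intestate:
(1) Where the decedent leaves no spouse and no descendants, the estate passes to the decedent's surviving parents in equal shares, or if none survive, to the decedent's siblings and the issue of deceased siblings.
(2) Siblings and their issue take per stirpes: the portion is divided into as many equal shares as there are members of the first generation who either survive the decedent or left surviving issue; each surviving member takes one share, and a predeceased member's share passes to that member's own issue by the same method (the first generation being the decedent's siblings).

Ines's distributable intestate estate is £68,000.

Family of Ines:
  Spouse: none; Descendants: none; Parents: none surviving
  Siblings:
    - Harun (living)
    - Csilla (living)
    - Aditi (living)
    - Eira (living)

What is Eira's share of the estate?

The entire £68,000 passes to the siblings and their issue.
That amount (£68,000) is divided into 4 shares of £17,000: Harun, Csilla, Aditi, and Eira each take £17,000.

Eira receives £17,000.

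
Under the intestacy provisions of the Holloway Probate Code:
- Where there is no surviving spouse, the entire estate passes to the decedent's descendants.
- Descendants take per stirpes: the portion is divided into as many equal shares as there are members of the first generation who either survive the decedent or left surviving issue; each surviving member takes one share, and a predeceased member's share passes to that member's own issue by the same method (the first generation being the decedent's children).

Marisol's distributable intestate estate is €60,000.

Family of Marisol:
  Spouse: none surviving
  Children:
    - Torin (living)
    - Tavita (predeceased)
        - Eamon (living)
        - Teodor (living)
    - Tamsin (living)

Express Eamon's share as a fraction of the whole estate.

Eamon receives 1/6 of the estate.

The entire €60,000 passes to the descendants.
That amount (€60,000) is divided into 3 shares of €20,000: Torin and Tamsin each take €20,000; Tavita's €20,000 share passes to Tavita's issue.
Tavita's share (€20,000) is divided into 2 shares of €10,000: Eamon and Teodor each take €10,000.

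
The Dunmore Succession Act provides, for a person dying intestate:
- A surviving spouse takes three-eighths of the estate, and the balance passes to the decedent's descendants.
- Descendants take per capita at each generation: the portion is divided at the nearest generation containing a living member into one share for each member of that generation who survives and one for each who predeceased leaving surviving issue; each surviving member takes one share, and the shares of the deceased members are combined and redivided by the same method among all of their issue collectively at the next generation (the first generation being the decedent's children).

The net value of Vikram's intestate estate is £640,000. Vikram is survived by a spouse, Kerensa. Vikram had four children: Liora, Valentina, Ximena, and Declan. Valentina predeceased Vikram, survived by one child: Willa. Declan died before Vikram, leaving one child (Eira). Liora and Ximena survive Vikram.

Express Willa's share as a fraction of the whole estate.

Kerensa takes three-eighths of £640,000 = £240,000. The remaining £400,000 passes to the descendants.
The descendants' portion (£400,000) is divided at the children's generation into 4 shares of £100,000. Liora and Ximena each take £100,000. The 2 shares of the deceased (Valentina and Declan) are combined into a pool of £200,000.
That pool (£200,000) is divided at the grandchildren's generation equally among Willa and Eira: £100,000 each.

Willa receives 5/32 of the estate.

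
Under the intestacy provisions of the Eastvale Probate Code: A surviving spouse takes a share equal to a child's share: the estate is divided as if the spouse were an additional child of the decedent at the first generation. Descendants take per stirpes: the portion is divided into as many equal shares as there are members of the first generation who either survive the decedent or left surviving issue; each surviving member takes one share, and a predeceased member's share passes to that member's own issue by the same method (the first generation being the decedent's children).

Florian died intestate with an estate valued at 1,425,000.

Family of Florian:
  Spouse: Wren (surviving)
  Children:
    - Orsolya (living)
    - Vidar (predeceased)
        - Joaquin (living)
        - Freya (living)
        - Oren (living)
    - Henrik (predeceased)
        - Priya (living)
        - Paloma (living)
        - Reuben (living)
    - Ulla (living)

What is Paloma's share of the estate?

The spouse counts as an additional share at the children's level, so there are 5 primary shares of 285,000. Wren takes one such share (285,000).
The children's combined portion (1,140,000) is divided into 4 shares of 285,000: Orsolya and Ulla each take 285,000; Vidar's 285,000 share passes to Vidar's issue; Henrik's 285,000 share passes to Henrik's issue.
Vidar's share (285,000) is divided into 3 shares of 95,000: Joaquin, Freya, and Oren each take 95,000.
Henrik's share (285,000) is divided into 3 shares of 95,000: Priya, Paloma, and Reuben each take 95,000.

Paloma receives 95,000.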